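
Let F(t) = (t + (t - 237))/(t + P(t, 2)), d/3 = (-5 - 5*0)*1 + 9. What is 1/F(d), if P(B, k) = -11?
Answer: -1/213 ≈ -0.0046948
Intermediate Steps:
d = 12 (d = 3*((-5 - 5*0)*1 + 9) = 3*((-5 + 0)*1 + 9) = 3*(-5*1 + 9) = 3*(-5 + 9) = 3*4 = 12)
F(t) = (-237 + 2*t)/(-11 + t) (F(t) = (t + (t - 237))/(t - 11) = (t + (-237 + t))/(-11 + t) = (-237 + 2*t)/(-11 + t))
1/F(d) = 1/((-237 + 2*12)/(-11 + 12)) = 1/((-237 + 24)/1) = 1/(1*(-213)) = 1/(-213) = -1/213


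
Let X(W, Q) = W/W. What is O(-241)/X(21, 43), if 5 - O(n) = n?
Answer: 246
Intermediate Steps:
X(W, Q) = 1
O(n) = 5 - n
O(-241)/X(21, 43) = (5 - 1*(-241))/1 = (5 + 241)*1 = 246*1 = 246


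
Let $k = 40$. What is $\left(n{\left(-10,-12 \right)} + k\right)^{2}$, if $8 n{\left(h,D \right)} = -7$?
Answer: $\frac{97969}{64} \approx 1530.8$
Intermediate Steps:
$n{\left(h,D \right)} = - \frac{7}{8}$ ($n{\left(h,D \right)} = \frac{1}{8} \left(-7\right) = - \frac{7}{8}$)
$\left(n{\left(-10,-12 \right)} + k\right)^{2} = \left(- \frac{7}{8} + 40\right)^{2} = \left(\frac{313}{8}\right)^{2} = \frac{97969}{64}$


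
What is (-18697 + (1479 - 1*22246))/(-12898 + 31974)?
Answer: -9866/4769 ≈ -2.0688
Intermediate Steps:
(-18697 + (1479 - 1*22246))/(-12898 + 31974) = (-18697 + (1479 - 22246))/19076 = (-18697 - 20767)*(1/19076) = -39464*1/19076 = -9866/4769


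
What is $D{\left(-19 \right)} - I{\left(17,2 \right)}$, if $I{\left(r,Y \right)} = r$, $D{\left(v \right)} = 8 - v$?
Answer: $10$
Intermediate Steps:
$D{\left(-19 \right)} - I{\left(17,2 \right)} = \left(8 - -19\right) - 17 = \left(8 + 19\right) - 17 = 27 - 17 = 10$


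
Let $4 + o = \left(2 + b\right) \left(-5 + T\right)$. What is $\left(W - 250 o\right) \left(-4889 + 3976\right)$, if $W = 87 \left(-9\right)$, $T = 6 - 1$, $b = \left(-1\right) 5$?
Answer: $-198121$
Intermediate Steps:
$b = -5$
$T = 5$ ($T = 6 - 1 = 5$)
$o = -4$ ($o = -4 + \left(2 - 5\right) \left(-5 + 5\right) = -4 - 0 = -4 + 0 = -4$)
$W = -783$
$\left(W - 250 o\right) \left(-4889 + 3976\right) = \left(-783 - -1000\right) \left(-4889 + 3976\right) = \left(-783 + 1000\right) \left(-913\right) = 217 \left(-913\right) = -198121$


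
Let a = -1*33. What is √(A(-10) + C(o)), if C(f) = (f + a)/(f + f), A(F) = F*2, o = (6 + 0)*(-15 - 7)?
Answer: I*√310/4 ≈ 4.4017*I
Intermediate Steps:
a = -33
o = -132 (o = 6*(-22) = -132)
A(F) = 2*F
C(f) = (-33 + f)/(2*f) (C(f) = (f - 33)/(f + f) = (-33 + f)/((2*f)) = (-33 + f)*(1/(2*f)) = (-33 + f)/(2*f))
√(A(-10) + C(o)) = √(2*(-10) + (½)*(-33 - 132)/(-132)) = √(-20 + (½)*(-1/132)*(-165)) = √(-20 + 5/8) = √(-155/8) = I*√310/4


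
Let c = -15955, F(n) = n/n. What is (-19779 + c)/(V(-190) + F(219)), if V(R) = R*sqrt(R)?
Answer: -35734/6859001 - 6789460*I*sqrt(190)/6859001 ≈ -0.0052098 - 13.644*I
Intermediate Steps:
F(n) = 1
V(R) = R**(3/2)
(-19779 + c)/(V(-190) + F(219)) = (-19779 - 15955)/((-190)**(3/2) + 1) = -35734/(-190*I*sqrt(190) + 1) = -35734/(1 - 190*I*sqrt(190))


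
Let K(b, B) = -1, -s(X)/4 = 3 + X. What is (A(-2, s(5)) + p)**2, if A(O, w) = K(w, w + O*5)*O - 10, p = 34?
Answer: 676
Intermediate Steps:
s(X) = -12 - 4*X (s(X) = -4*(3 + X) = -12 - 4*X)
A(O, w) = -10 - O (A(O, w) = -O - 10 = -10 - O)
(A(-2, s(5)) + p)**2 = ((-10 - 1*(-2)) + 34)**2 = ((-10 + 2) + 34)**2 = (-8 + 34)**2 = 26**2 = 676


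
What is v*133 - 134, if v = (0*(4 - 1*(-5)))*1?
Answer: -134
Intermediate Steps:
v = 0 (v = (0*(4 + 5))*1 = (0*9)*1 = 0*1 = 0)
v*133 - 134 = 0*133 - 134 = 0 - 134 = -134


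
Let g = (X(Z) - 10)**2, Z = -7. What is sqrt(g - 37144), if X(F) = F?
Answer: 9*I*sqrt(455) ≈ 191.98*I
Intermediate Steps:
g = 289 (g = (-7 - 10)**2 = (-17)**2 = 289)
sqrt(g - 37144) = sqrt(289 - 37144) = sqrt(-36855) = 9*I*sqrt(455)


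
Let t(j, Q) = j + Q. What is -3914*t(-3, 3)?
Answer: 0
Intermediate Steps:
t(j, Q) = Q + j
-3914*t(-3, 3) = -3914*(3 - 3) = -3914*0 = 0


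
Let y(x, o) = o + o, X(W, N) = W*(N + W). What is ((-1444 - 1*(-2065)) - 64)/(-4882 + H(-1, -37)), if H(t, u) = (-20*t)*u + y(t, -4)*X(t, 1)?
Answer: -557/5622 ≈ -0.099075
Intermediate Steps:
y(x, o) = 2*o
H(t, u) = -20*t*u - 8*t*(1 + t) (H(t, u) = (-20*t)*u + (2*(-4))*(t*(1 + t)) = -20*t*u - 8*t*(1 + t))
((-1444 - 1*(-2065)) - 64)/(-4882 + H(-1, -37)) = ((-1444 - 1*(-2065)) - 64)/(-4882 + 4*(-1)*(-2 - 5*(-37) - 2*(-1))) = ((-1444 + 2065) - 64)/(-4882 + 4*(-1)*(-2 + 185 + 2)) = (621 - 64)/(-4882 + 4*(-1)*185) = 557/(-4882 - 740) = 557/(-5622) = 557*(-1/5622) = -557/5622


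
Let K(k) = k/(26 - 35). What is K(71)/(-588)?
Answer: 71/5292 ≈ 0.013416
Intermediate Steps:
K(k) = -k/9 (K(k) = k/(-9) = k*(-1/9) = -k/9)
K(71)/(-588) = -1/9*71/(-588) = -71/9*(-1/588) = 71/5292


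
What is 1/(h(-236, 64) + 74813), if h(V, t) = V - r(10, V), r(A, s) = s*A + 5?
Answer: 1/76932 ≈ 1.2998e-5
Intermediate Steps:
r(A, s) = 5 + A*s (r(A, s) = A*s + 5 = 5 + A*s)
h(V, t) = -5 - 9*V (h(V, t) = V - (5 + 10*V) = V + (-5 - 10*V) = -5 - 9*V)
1/(h(-236, 64) + 74813) = 1/((-5 - 9*(-236)) + 74813) = 1/((-5 + 2124) + 74813) = 1/(2119 + 74813) = 1/76932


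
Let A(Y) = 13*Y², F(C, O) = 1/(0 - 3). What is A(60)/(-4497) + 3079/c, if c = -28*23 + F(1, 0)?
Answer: -44001063/2897567 ≈ -15.186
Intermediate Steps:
F(C, O) = -⅓ (F(C, O) = 1/(-3) = -⅓)
c = -1933/3 (c = -28*23 - ⅓ = -644 - ⅓ = -1933/3 ≈ -644.33)
A(60)/(-4497) + 3079/c = (13*60²)/(-4497) + 3079/(-1933/3) = (13*3600)*(-1/4497) + 3079*(-3/1933) = 46800*(-1/4497) - 9237/1933 = -15600/1499 - 9237/1933 = -44001063/2897567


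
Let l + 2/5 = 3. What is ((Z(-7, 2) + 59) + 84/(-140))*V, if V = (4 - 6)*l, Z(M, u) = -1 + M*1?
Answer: -6552/25 ≈ -262.08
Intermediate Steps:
l = 13/5 (l = -⅖ + 3 = 13/5 ≈ 2.6000)
Z(M, u) = -1 + M
V = -26/5 (V = (4 - 6)*(13/5) = -2*13/5 = -26/5 ≈ -5.2000)
((Z(-7, 2) + 59) + 84/(-140))*V = (((-1 - 7) + 59) + 84/(-140))*(-26/5) = ((-8 + 59) + 84*(-1/140))*(-26/5) = (51 - ⅗)*(-26/5) = (252/5)*(-26/5) = -6552/25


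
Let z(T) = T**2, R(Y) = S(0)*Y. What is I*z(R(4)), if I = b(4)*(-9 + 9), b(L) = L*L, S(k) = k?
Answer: 0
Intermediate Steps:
b(L) = L**2
R(Y) = 0 (R(Y) = 0*Y = 0)
I = 0 (I = 4**2*(-9 + 9) = 16*0 = 0)
I*z(R(4)) = 0*0**2 = 0*0 = 0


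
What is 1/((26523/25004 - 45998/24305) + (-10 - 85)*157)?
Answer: -86817460/1294954629111 ≈ -6.7043e-5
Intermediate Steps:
1/((26523/25004 - 45998/24305) + (-10 - 85)*157) = 1/((26523*(1/25004) - 45998*1/24305) - 95*157) = 1/((3789/3572 - 45998/24305) - 14915) = 1/(-72213211/86817460 - 14915) = 1/(-1294954629111/86817460) = -86817460/1294954629111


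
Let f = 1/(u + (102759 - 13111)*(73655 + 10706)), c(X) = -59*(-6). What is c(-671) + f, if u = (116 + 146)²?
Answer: 2677253704489/7562863572 ≈ 354.00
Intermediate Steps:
c(X) = 354
u = 68644 (u = 262² = 68644)
f = 1/7562863572 (f = 1/(68644 + (102759 - 13111)*(73655 + 10706)) = 1/(68644 + 89648*84361) = 1/(68644 + 7562794928) = 1/7562863572 ≈ 1.3223e-10)
c(-671) + f = 354 + 1/7562863572 = 2677253704489/7562863572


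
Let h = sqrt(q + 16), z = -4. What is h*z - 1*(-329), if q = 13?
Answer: 329 - 4*sqrt(29) ≈ 307.46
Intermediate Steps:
h = sqrt(29) (h = sqrt(13 + 16) = sqrt(29) ≈ 5.3852)
h*z - 1*(-329) = sqrt(29)*(-4) - 1*(-329) = -4*sqrt(29) + 329 = 329 - 4*sqrt(29)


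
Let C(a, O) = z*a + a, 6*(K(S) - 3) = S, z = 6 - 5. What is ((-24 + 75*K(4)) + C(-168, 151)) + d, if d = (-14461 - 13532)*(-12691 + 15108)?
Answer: -67659166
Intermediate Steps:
z = 1
K(S) = 3 + S/6
C(a, O) = 2*a (C(a, O) = 1*a + a = a + a = 2*a)
d = -67659081 (d = -27993*2417 = -67659081)
((-24 + 75*K(4)) + C(-168, 151)) + d = ((-24 + 75*(3 + (1/6)*4)) + 2*(-168)) - 67659081 = ((-24 + 75*(3 + 2/3)) - 336) - 67659081 = ((-24 + 75*(11/3)) - 336) - 67659081 = ((-24 + 275) - 336) - 67659081 = (251 - 336) - 67659081 = -85 - 67659081 = -67659166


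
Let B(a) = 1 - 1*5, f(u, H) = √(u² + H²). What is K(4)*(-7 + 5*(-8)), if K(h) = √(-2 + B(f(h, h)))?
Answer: -47*I*√6 ≈ -115.13*I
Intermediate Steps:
f(u, H) = √(H² + u²)
B(a) = -4 (B(a) = 1 - 5 = -4)
K(h) = I*√6 (K(h) = √(-2 - 4) = √(-6) = I*√6)
K(4)*(-7 + 5*(-8)) = (I*√6)*(-7 + 5*(-8)) = (I*√6)*(-7 - 40) = (I*√6)*(-47) = -47*I*√6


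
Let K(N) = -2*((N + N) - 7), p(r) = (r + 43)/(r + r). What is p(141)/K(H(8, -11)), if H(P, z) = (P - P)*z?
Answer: 46/987 ≈ 0.046606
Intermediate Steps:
H(P, z) = 0 (H(P, z) = 0*z = 0)
p(r) = (43 + r)/(2*r) (p(r) = (43 + r)/((2*r)) = (43 + r)*(1/(2*r)) = (43 + r)/(2*r))
K(N) = 14 - 4*N (K(N) = -2*(2*N - 7) = -2*(-7 + 2*N) = 14 - 4*N)
p(141)/K(H(8, -11)) = ((1/2)*(43 + 141)/141)/(14 - 4*0) = ((1/2)*(1/141)*184)/(14 + 0) = (92/141)/14 = (92/141)*(1/14) = 46/987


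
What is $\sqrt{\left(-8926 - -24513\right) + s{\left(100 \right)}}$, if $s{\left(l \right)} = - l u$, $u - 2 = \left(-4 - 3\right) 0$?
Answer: $\sqrt{15387} \approx 124.04$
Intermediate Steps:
$u = 2$ ($u = 2 + \left(-4 - 3\right) 0 = 2 - 0 = 2 + 0 = 2$)
$s{\left(l \right)} = - 2 l$ ($s{\left(l \right)} = - l 2 = - 2 l$)
$\sqrt{\left(-8926 - -24513\right) + s{\left(100 \right)}} = \sqrt{\left(-8926 - -24513\right) - 200} = \sqrt{\left(-8926 + 24513\right) - 200} = \sqrt{15587 - 200} = \sqrt{15387}$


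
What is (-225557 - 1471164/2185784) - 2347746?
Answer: -1406171498929/546446 ≈ -2.5733e+6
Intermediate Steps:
(-225557 - 1471164/2185784) - 2347746 = (-225557 - 1471164*1/2185784) - 2347746 = (-225557 - 367791/546446) - 2347746 = -123255088213/546446 - 2347746 = -1406171498929/546446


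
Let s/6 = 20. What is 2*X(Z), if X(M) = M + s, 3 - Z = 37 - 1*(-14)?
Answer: 144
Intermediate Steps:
Z = -48 (Z = 3 - (37 - 1*(-14)) = 3 - (37 + 14) = 3 - 1*51 = 3 - 51 = -48)
s = 120 (s = 6*20 = 120)
X(M) = 120 + M (X(M) = M + 120 = 120 + M)
2*X(Z) = 2*(120 - 48) = 2*72 = 144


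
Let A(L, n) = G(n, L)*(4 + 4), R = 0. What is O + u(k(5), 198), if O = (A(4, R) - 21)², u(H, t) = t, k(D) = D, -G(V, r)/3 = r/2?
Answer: 4959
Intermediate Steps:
G(V, r) = -3*r/2
A(L, n) = -12*L (A(L, n) = (-3*L/2)*(4 + 4) = -3*L/2*8 = -12*L)
O = 4761 (O = (-12*4 - 21)² = (-48 - 21)² = (-69)² = 4761)
O + u(k(5), 198) = 4761 + 198 = 4959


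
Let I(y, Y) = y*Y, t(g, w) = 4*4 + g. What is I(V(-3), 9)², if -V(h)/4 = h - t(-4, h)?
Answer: 291600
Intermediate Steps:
t(g, w) = 16 + g
V(h) = 48 - 4*h (V(h) = -4*(h - (16 - 4)) = -4*(h - 1*12) = -4*(h - 12) = -4*(-12 + h) = 48 - 4*h)
I(y, Y) = Y*y
I(V(-3), 9)² = (9*(48 - 4*(-3)))² = (9*(48 + 12))² = (9*60)² = 540² = 291600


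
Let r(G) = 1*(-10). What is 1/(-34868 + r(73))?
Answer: -1/34878 ≈ -2.8671e-5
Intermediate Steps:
r(G) = -10
1/(-34868 + r(73)) = 1/(-34868 - 10) = 1/(-34878) = -1/34878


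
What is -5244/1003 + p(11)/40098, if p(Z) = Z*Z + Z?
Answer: -35023586/6703049 ≈ -5.2250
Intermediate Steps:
p(Z) = Z + Z² (p(Z) = Z² + Z = Z + Z²)
-5244/1003 + p(11)/40098 = -5244/1003 + (11*(1 + 11))/40098 = -5244*1/1003 + (11*12)*(1/40098) = -5244/1003 + 132*(1/40098) = -5244/1003 + 22/6683 = -35023586/6703049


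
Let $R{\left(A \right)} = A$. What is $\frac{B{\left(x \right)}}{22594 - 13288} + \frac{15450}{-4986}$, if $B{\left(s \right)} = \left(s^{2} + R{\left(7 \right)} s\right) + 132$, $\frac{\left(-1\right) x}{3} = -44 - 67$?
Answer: $\frac{1300603}{143209} \approx 9.0818$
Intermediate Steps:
$x = 333$ ($x = - 3 \left(-44 - 67\right) = \left(-3\right) \left(-111\right) = 333$)
$B{\left(s \right)} = 132 + s^{2} + 7 s$ ($B{\left(s \right)} = \left(s^{2} + 7 s\right) + 132 = 132 + s^{2} + 7 s$)
$\frac{B{\left(x \right)}}{22594 - 13288} + \frac{15450}{-4986} = \frac{132 + 333^{2} + 7 \cdot 333}{22594 - 13288} + \frac{15450}{-4986} = \frac{132 + 110889 + 2331}{22594 - 13288} + 15450 \left(- \frac{1}{4986}\right) = \frac{113352}{9306} - \frac{2575}{831} = 113352 \cdot \frac{1}{9306} - \frac{2575}{831} = \frac{18892}{1551} - \frac{2575}{831} = \frac{1300603}{143209}$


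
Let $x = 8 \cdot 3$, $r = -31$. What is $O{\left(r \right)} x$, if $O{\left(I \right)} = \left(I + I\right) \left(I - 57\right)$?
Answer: $130944$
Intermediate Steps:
$O{\left(I \right)} = 2 I \left(-57 + I\right)$
$x = 24$
$O{\left(r \right)} x = 2 \left(-31\right) \left(-57 - 31\right) 24 = 2 \left(-31\right) \left(-88\right) 24 = 5456 \cdot 24 = 130944$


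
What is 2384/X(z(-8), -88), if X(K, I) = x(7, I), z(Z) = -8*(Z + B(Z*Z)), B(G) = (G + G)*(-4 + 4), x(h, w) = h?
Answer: 2384/7 ≈ 340.57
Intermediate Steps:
B(G) = 0 (B(G) = (2*G)*0 = 0)
z(Z) = -8*Z (z(Z) = -8*(Z + 0) = -8*Z)
X(K, I) = 7
2384/X(z(-8), -88) = 2384/7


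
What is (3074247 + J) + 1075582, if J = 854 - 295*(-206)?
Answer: 4211453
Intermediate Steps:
J = 61624 (J = 854 + 60770 = 61624)
(3074247 + J) + 1075582 = (3074247 + 61624) + 1075582 = 3135871 + 1075582 = 4211453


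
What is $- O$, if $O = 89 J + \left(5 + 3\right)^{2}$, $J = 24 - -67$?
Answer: $-8163$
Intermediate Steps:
$J = 91$ ($J = 24 + 67 = 91$)
$O = 8163$ ($O = 89 \cdot 91 + \left(5 + 3\right)^{2} = 8099 + 8^{2} = 8099 + 64 = 8163$)
$- O = \left(-1\right) 8163 = -8163$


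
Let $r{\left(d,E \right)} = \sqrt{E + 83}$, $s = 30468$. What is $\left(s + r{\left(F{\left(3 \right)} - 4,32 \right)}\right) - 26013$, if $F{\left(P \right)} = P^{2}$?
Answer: $4455 + \sqrt{115} \approx 4465.7$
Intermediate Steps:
$r{\left(d,E \right)} = \sqrt{83 + E}$
$\left(s + r{\left(F{\left(3 \right)} - 4,32 \right)}\right) - 26013 = \left(30468 + \sqrt{83 + 32}\right) - 26013 = \left(30468 + \sqrt{115}\right) - 26013 = 4455 + \sqrt{115}$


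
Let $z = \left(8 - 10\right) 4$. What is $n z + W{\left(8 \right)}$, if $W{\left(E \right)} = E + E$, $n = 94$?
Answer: $-736$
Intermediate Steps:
$z = -8$ ($z = \left(8 - 10\right) 4 = \left(-2\right) 4 = -8$)
$W{\left(E \right)} = 2 E$
$n z + W{\left(8 \right)} = 94 \left(-8\right) + 2 \cdot 8 = -752 + 16 = -736$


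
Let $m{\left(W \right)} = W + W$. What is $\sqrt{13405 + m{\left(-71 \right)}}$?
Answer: $\sqrt{13263} \approx 115.17$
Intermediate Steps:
$m{\left(W \right)} = 2 W$
$\sqrt{13405 + m{\left(-71 \right)}} = \sqrt{13405 + 2 \left(-71\right)} = \sqrt{13405 - 142} = \sqrt{13263}$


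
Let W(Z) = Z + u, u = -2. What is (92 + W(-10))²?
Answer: 6400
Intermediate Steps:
W(Z) = -2 + Z (W(Z) = Z - 2 = -2 + Z)
(92 + W(-10))² = (92 + (-2 - 10))² = (92 - 12)² = 80² = 6400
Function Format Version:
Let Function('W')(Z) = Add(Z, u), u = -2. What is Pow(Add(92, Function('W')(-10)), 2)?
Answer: 6400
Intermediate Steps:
Function('W')(Z) = Add(-2, Z) (Function('W')(Z) = Add(Z, -2) = Add(-2, Z))
Pow(Add(92, Function('W')(-10)), 2) = Pow(Add(92, Add(-2, -10)), 2) = Pow(Add(92, -12), 2) = Pow(80, 2) = 6400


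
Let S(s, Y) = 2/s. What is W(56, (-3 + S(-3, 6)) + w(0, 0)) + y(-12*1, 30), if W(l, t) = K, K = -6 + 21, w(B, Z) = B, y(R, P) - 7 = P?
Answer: 52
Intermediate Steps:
y(R, P) = 7 + P
K = 15
W(l, t) = 15
W(56, (-3 + S(-3, 6)) + w(0, 0)) + y(-12*1, 30) = 15 + (7 + 30) = 15 + 37 = 52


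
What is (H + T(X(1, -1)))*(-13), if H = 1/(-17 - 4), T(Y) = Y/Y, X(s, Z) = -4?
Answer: -260/21 ≈ -12.381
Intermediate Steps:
T(Y) = 1
H = -1/21 (H = 1/(-21) = -1/21 ≈ -0.047619)
(H + T(X(1, -1)))*(-13) = (-1/21 + 1)*(-13) = (20/21)*(-13) = -260/21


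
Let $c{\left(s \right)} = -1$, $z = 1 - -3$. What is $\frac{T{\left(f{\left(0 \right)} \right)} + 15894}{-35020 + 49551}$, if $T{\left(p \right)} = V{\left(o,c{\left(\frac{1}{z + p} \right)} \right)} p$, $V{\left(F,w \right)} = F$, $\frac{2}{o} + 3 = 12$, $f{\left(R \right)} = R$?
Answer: $\frac{15894}{14531} \approx 1.0938$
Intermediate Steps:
$z = 4$ ($z = 1 + 3 = 4$)
$o = \frac{2}{9}$ ($o = \frac{2}{-3 + 12} = \frac{2}{9} \approx 0.22222$)
$T{\left(p \right)} = \frac{2 p}{9}$
$\frac{T{\left(f{\left(0 \right)} \right)} + 15894}{-35020 + 49551} = \frac{\frac{2}{9} \cdot 0 + 15894}{-35020 + 49551} = \frac{0 + 15894}{14531} = 15894 \cdot \frac{1}{14531} = \frac{15894}{14531}$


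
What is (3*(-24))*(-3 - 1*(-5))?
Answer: -144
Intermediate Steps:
(3*(-24))*(-3 - 1*(-5)) = -72*(-3 + 5) = -72*2 = -144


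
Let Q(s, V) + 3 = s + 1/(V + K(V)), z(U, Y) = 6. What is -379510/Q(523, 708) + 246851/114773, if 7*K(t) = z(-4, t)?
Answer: -215495384551063/296142688931 ≈ -727.67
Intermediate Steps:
K(t) = 6/7 (K(t) = (1/7)*6 = 6/7)
Q(s, V) = -3 + s + 1/(6/7 + V) (Q(s, V) = -3 + (s + 1/(V + 6/7)) = -3 + (s + 1/(6/7 + V)) = -3 + s + 1/(6/7 + V))
-379510/Q(523, 708) + 246851/114773 = -379510*(6 + 7*708)/(-11 - 21*708 + 6*523 + 7*708*523) + 246851/114773 = -379510*(6 + 4956)/(-11 - 14868 + 3138 + 2591988) + 246851*(1/114773) = -379510/(2580247/4962) + 246851/114773 = -379510/((1/4962)*2580247) + 246851/114773 = -379510/2580247/4962 + 246851/114773 = -379510*4962/2580247 + 246851/114773 = -1883128620/2580247 + 246851/114773 = -215495384551063/296142688931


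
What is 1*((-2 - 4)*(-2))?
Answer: 12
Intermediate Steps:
1*((-2 - 4)*(-2)) = 1*(-6*(-2)) = 1*12 = 12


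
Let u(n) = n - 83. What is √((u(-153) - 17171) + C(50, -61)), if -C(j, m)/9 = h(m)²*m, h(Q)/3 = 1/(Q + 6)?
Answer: I*√52651234/55 ≈ 131.93*I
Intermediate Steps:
u(n) = -83 + n
h(Q) = 3/(6 + Q) (h(Q) = 3/(Q + 6) = 3/(6 + Q))
C(j, m) = -81*m/(6 + m)² (C(j, m) = -9*(3/(6 + m))²*m = -9*9/(6 + m)²*m = -81*m/(6 + m)²)
√((u(-153) - 17171) + C(50, -61)) = √(((-83 - 153) - 17171) - 81*(-61)/(6 - 61)²) = √((-236 - 17171) - 81*(-61)/(-55)²) = √(-17407 - 81*(-61)*1/3025) = √(-17407 + 4941/3025) = √(-52651234/3025) = I*√52651234/55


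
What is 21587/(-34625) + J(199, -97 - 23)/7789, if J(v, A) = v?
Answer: -161250768/269694125 ≈ -0.59790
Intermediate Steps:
21587/(-34625) + J(199, -97 - 23)/7789 = 21587/(-34625) + 199/7789 = 21587*(-1/34625) + 199*(1/7789) = -21587/34625 + 199/7789 = -161250768/269694125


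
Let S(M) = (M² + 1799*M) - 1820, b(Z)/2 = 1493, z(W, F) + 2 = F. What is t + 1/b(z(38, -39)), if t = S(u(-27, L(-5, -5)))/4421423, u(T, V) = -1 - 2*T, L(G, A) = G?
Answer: 292080719/13202369078 ≈ 0.022123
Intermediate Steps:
z(W, F) = -2 + F
b(Z) = 2986 (b(Z) = 2*1493 = 2986)
S(M) = -1820 + M² + 1799*M
t = 96336/4421423 (t = (-1820 + (-1 - 2*(-27))² + 1799*(-1 - 2*(-27)))/4421423 = (-1820 + (-1 + 54)² + 1799*(-1 + 54))*(1/4421423) = (-1820 + 53² + 1799*53)*(1/4421423) = (-1820 + 2809 + 95347)*(1/4421423) = 96336*(1/4421423) = 96336/4421423 ≈ 0.021788)
t + 1/b(z(38, -39)) = 96336/4421423 + 1/2986 = 292080719/13202369078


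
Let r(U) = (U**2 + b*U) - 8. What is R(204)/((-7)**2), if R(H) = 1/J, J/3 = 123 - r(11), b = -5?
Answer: 1/9555 ≈ 0.00010466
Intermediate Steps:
r(U) = -8 + U**2 - 5*U (r(U) = (U**2 - 5*U) - 8 = -8 + U**2 - 5*U)
J = 195 (J = 3*(123 - (-8 + 11**2 - 5*11)) = 3*(123 - (-8 + 121 - 55)) = 3*(123 - 1*58) = 3*(123 - 58) = 3*65 = 195)
R(H) = 1/195
R(204)/((-7)**2) = 1/(195*((-7)**2)) = (1/195)/49 = (1/195)*(1/49) = 1/9555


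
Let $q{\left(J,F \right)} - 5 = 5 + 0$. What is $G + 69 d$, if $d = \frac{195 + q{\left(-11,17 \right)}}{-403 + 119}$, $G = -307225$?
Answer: $- \frac{87266045}{284} \approx -3.0728 \cdot 10^{5}$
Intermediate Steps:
$q{\left(J,F \right)} = 10$ ($q{\left(J,F \right)} = 5 + \left(5 + 0\right) = 5 + 5 = 10$)
$d = - \frac{205}{284}$ ($d = \frac{195 + 10}{-403 + 119} = \frac{205}{-284} = 205 \left(- \frac{1}{284}\right) = - \frac{205}{284} \approx -0.72183$)
$G + 69 d = -307225 + 69 \left(- \frac{205}{284}\right) = -307225 - \frac{14145}{284} = - \frac{87266045}{284}$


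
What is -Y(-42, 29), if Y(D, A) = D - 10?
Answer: 52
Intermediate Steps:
Y(D, A) = -10 + D
-Y(-42, 29) = -(-10 - 42) = -1*(-52) = 52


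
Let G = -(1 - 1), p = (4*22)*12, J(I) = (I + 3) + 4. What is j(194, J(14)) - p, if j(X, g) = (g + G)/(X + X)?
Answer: -409707/388 ≈ -1055.9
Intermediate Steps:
J(I) = 7 + I (J(I) = (3 + I) + 4 = 7 + I)
p = 1056 (p = 88*12 = 1056)
G = 0 (G = -1*0 = 0)
j(X, g) = g/(2*X) (j(X, g) = (g + 0)/(X + X) = g/((2*X)) = g*(1/(2*X)) = g/(2*X))
j(194, J(14)) - p = (½)*(7 + 14)/194 - 1*1056 = (½)*21*(1/194) - 1056 = 21/388 - 1056 = -409707/388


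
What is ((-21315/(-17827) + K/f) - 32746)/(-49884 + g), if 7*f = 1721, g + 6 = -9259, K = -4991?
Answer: 1005242161966/1814707112783 ≈ 0.55394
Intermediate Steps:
g = -9265 (g = -6 - 9259 = -9265)
f = 1721/7 (f = (1/7)*1721 = 1721/7 ≈ 245.86)
((-21315/(-17827) + K/f) - 32746)/(-49884 + g) = ((-21315/(-17827) - 4991/1721/7) - 32746)/(-49884 - 9265) = ((-21315*(-1/17827) - 4991*7/1721) - 32746)/(-59149) = ((21315/17827 - 34937/1721) - 32746)*(-1/59149) = (-586138784/30680267 - 32746)*(-1/59149) = -1005242161966/30680267*(-1/59149) = 1005242161966/1814707112783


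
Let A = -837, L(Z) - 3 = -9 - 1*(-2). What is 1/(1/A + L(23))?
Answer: -837/3349 ≈ -0.24993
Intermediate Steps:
L(Z) = -4 (L(Z) = 3 + (-9 - 1*(-2)) = 3 + (-9 + 2) = 3 - 7 = -4)
1/(1/A + L(23)) = 1/(1/(-837) - 4) = 1/(-1/837 - 4) = 1/(-3349/837) = -837/3349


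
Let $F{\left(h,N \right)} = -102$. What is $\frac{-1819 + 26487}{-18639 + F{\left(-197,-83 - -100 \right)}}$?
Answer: $- \frac{24668}{18741} \approx -1.3163$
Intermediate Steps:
$\frac{-1819 + 26487}{-18639 + F{\left(-197,-83 - -100 \right)}} = \frac{-1819 + 26487}{-18639 - 102} = \frac{24668}{-18741} = 24668 \left(- \frac{1}{18741}\right) = - \frac{24668}{18741}$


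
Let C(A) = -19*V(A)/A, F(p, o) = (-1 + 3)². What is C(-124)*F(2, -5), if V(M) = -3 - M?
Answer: 2299/31 ≈ 74.161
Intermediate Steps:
F(p, o) = 4 (F(p, o) = 2² = 4)
C(A) = -19*(-3 - A)/A
C(-124)*F(2, -5) = (19 + 57/(-124))*4 = (19 + 57*(-1/124))*4 = (19 - 57/124)*4 = (2299/124)*4 = 2299/31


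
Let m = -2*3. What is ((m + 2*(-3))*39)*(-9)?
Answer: 4212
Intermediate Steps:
m = -6
((m + 2*(-3))*39)*(-9) = ((-6 + 2*(-3))*39)*(-9) = ((-6 - 6)*39)*(-9) = -12*39*(-9) = -468*(-9) = 4212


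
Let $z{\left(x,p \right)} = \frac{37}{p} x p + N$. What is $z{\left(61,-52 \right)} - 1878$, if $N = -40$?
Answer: $339$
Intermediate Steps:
$z{\left(x,p \right)} = -40 + 37 x$ ($z{\left(x,p \right)} = \frac{37}{p} x p - 40 = \frac{37 x}{p} p - 40 = 37 x - 40 = -40 + 37 x$)
$z{\left(61,-52 \right)} - 1878 = \left(-40 + 37 \cdot 61\right) - 1878 = \left(-40 + 2257\right) - 1878 = 2217 - 1878 = 339$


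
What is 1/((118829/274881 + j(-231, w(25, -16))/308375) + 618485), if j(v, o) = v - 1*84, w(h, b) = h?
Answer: 16953285675/10485360202163447 ≈ 1.6169e-6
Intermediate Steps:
j(v, o) = -84 + v (j(v, o) = v - 84 = -84 + v)
1/((118829/274881 + j(-231, w(25, -16))/308375) + 618485) = 1/((118829/274881 + (-84 - 231)/308375) + 618485) = 1/((118829*(1/274881) - 315*1/308375) + 618485) = 1/((118829/274881 - 63/61675) + 618485) = 1/(7311461072/16953285675 + 618485) = 1/(10485360202163447/16953285675) = 16953285675/10485360202163447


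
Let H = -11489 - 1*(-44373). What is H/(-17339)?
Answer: -32884/17339 ≈ -1.8965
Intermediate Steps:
H = 32884 (H = -11489 + 44373 = 32884)
H/(-17339) = 32884/(-17339) = 32884*(-1/17339) = -32884/17339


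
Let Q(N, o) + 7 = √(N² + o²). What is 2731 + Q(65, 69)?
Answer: 2724 + √8986 ≈ 2818.8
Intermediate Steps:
Q(N, o) = -7 + √(N² + o²)
2731 + Q(65, 69) = 2731 + (-7 + √(65² + 69²)) = 2731 + (-7 + √(4225 + 4761)) = 2731 + (-7 + √8986) = 2724 + √8986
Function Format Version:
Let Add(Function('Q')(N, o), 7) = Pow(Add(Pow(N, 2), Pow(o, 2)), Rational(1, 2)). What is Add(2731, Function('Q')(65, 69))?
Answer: Add(2724, Pow(8986, Rational(1, 2))) ≈ 2818.8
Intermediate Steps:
Function('Q')(N, o) = Add(-7, Pow(Add(Pow(N, 2), Pow(o, 2)), Rational(1, 2)))
Add(2731, Function('Q')(65, 69)) = Add(2731, Add(-7, Pow(Add(Pow(65, 2), Pow(69, 2)), Rational(1, 2)))) = Add(2731, Add(-7, Pow(Add(4225, 4761), Rational(1, 2)))) = Add(2731, Add(-7, Pow(8986, Rational(1, 2)))) = Add(2724, Pow(8986, Rational(1, 2)))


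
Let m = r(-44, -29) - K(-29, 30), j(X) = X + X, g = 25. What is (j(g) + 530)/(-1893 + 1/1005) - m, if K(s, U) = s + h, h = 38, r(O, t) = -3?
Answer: 5561667/475616 ≈ 11.694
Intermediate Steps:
K(s, U) = 38 + s (K(s, U) = s + 38 = 38 + s)
j(X) = 2*X
m = -12 (m = -3 - (38 - 29) = -3 - 1*9 = -3 - 9 = -12)
(j(g) + 530)/(-1893 + 1/1005) - m = (2*25 + 530)/(-1893 + 1/1005) - 1*(-12) = (50 + 530)/(-1893 + 1/1005) + 12 = 580/(-1902464/1005) + 12 = 580*(-1005/1902464) + 12 = -145725/475616 + 12 = 5561667/475616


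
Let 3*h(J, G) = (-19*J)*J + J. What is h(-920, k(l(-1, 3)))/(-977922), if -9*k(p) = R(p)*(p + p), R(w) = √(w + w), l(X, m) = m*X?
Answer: 2680420/488961 ≈ 5.4819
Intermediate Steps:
l(X, m) = X*m
R(w) = √2*√w (R(w) = √(2*w) = √2*√w)
k(p) = -2*√2*p^(3/2)/9 (k(p) = -√2*√p*(p + p)/9 = -√2*√p*2*p/9 = -2*√2*p^(3/2)/9)
h(J, G) = -19*J²/3 + J/3 (h(J, G) = ((-19*J)*J + J)/3 = (-19*J² + J)/3 = (J - 19*J²)/3 = -19*J²/3 + J/3)
h(-920, k(l(-1, 3)))/(-977922) = ((⅓)*(-920)*(1 - 19*(-920)))/(-977922) = ((⅓)*(-920)*(1 + 17480))*(-1/977922) = ((⅓)*(-920)*17481)*(-1/977922) = -5360840*(-1/977922) = 2680420/488961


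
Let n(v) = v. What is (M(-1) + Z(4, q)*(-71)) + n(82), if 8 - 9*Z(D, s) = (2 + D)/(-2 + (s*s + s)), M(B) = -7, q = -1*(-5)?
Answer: 1711/126 ≈ 13.579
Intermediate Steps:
q = 5
Z(D, s) = 8/9 - (2 + D)/(9*(-2 + s + s²)) (Z(D, s) = 8/9 - (2 + D)/(9*(-2 + (s*s + s))) = 8/9 - (2 + D)/(9*(-2 + (s² + s))) = 8/9 - (2 + D)/(9*(-2 + (s + s²))) = 8/9 - (2 + D)/(9*(-2 + s + s²)))
(M(-1) + Z(4, q)*(-71)) + n(82) = (-7 + ((-18 - 1*4 + 8*5 + 8*5²)/(9*(-2 + 5 + 5²)))*(-71)) + 82 = (-7 + ((-18 - 4 + 40 + 8*25)/(9*(-2 + 5 + 25)))*(-71)) + 82 = (-7 + ((⅑)*(-18 - 4 + 40 + 200)/28)*(-71)) + 82 = (-7 + ((⅑)*(1/28)*218)*(-71)) + 82 = (-7 + (109/126)*(-71)) + 82 = (-7 - 7739/126) + 82 = -8621/126 + 82 = 1711/126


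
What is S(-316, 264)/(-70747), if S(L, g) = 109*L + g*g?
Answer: -35252/70747 ≈ -0.49828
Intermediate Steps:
S(L, g) = g² + 109*L (S(L, g) = 109*L + g² = g² + 109*L)
S(-316, 264)/(-70747) = (264² + 109*(-316))/(-70747) = (69696 - 34444)*(-1/70747) = 35252*(-1/70747) = -35252/70747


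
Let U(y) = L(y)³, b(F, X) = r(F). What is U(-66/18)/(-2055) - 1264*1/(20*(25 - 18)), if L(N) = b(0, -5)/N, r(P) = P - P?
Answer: -316/35 ≈ -9.0286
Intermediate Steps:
r(P) = 0
b(F, X) = 0
L(N) = 0 (L(N) = 0/N = 0)
U(y) = 0 (U(y) = 0³ = 0)
U(-66/18)/(-2055) - 1264*1/(20*(25 - 18)) = 0/(-2055) - 1264*1/(20*(25 - 18)) = 0*(-1/2055) - 1264/(7*20) = 0 - 1264/140 = 0 - 1264*1/140 = 0 - 316/35 = -316/35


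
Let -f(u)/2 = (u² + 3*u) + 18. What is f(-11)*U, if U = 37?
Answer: -7844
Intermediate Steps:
f(u) = -36 - 6*u - 2*u² (f(u) = -2*((u² + 3*u) + 18) = -2*(18 + u² + 3*u) = -36 - 6*u - 2*u²)
f(-11)*U = (-36 - 6*(-11) - 2*(-11)²)*37 = (-36 + 66 - 2*121)*37 = (-36 + 66 - 242)*37 = -212*37 = -7844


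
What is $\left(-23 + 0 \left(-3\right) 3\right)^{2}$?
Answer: $529$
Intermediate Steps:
$\left(-23 + 0 \left(-3\right) 3\right)^{2} = \left(-23 + 0 \cdot 3\right)^{2} = \left(-23 + 0\right)^{2} = \left(-23\right)^{2} = 529$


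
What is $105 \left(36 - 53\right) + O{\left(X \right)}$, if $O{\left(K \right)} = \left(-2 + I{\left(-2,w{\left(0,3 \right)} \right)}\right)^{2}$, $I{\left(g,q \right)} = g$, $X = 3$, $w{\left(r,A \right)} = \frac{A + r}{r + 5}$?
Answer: $-1769$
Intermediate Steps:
$w{\left(r,A \right)} = \frac{A + r}{5 + r}$
$O{\left(K \right)} = 16$ ($O{\left(K \right)} = \left(-2 - 2\right)^{2} = \left(-4\right)^{2} = 16$)
$105 \left(36 - 53\right) + O{\left(X \right)} = 105 \left(36 - 53\right) + 16 = 105 \left(-17\right) + 16 = -1785 + 16 = -1769$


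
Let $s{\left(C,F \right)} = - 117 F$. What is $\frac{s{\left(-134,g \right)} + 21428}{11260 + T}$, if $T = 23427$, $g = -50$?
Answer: $\frac{27278}{34687} \approx 0.7864$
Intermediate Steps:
$\frac{s{\left(-134,g \right)} + 21428}{11260 + T} = \frac{\left(-117\right) \left(-50\right) + 21428}{11260 + 23427} = \frac{5850 + 21428}{34687} = 27278 \cdot \frac{1}{34687} = \frac{27278}{34687}$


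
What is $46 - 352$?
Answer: $-306$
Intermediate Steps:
$46 - 352 = -306$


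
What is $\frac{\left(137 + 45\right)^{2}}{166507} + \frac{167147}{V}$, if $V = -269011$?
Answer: $- \frac{18920425165}{44792214577} \approx -0.4224$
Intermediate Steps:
$\frac{\left(137 + 45\right)^{2}}{166507} + \frac{167147}{V} = \frac{\left(137 + 45\right)^{2}}{166507} + \frac{167147}{-269011} = 182^{2} \cdot \frac{1}{166507} + 167147 \left(- \frac{1}{269011}\right) = 33124 \cdot \frac{1}{166507} - \frac{167147}{269011} = \frac{33124}{166507} - \frac{167147}{269011} = - \frac{18920425165}{44792214577}$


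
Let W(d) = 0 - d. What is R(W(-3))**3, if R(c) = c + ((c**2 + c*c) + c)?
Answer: 13824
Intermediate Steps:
W(d) = -d
R(c) = 2*c + 2*c**2 (R(c) = c + ((c**2 + c**2) + c) = c + (2*c**2 + c) = c + (c + 2*c**2) = 2*c + 2*c**2)
R(W(-3))**3 = (2*(-1*(-3))*(1 - 1*(-3)))**3 = (2*3*(1 + 3))**3 = (2*3*4)**3 = 24**3 = 13824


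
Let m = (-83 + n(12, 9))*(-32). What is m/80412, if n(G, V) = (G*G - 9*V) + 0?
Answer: 160/20103 ≈ 0.0079590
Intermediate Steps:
n(G, V) = G**2 - 9*V (n(G, V) = (G**2 - 9*V) + 0 = G**2 - 9*V)
m = 640 (m = (-83 + (12**2 - 9*9))*(-32) = (-83 + (144 - 81))*(-32) = (-83 + 63)*(-32) = -20*(-32) = 640)
m/80412 = 640/80412 = 640*(1/80412) = 160/20103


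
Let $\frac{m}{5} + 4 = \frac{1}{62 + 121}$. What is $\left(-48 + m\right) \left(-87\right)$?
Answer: $\frac{360731}{61} \approx 5913.6$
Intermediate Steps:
$m = - \frac{3655}{183}$ ($m = -20 + \frac{5}{62 + 121} = -20 + \frac{5}{183} = - \frac{3655}{183} \approx -19.973$)
$\left(-48 + m\right) \left(-87\right) = \left(-48 - \frac{3655}{183}\right) \left(-87\right) = \left(- \frac{12439}{183}\right) \left(-87\right) = \frac{360731}{61}$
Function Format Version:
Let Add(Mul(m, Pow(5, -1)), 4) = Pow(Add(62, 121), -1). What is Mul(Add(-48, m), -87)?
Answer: Rational(360731, 61) ≈ 5913.6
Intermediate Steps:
m = Rational(-3655, 183) (m = Add(-20, Mul(5, Pow(Add(62, 121), -1))) = Add(-20, Mul(5, Pow(183, -1))) = Add(-20, Mul(5, Rational(1, 183))) = Add(-20, Rational(5, 183)) = Rational(-3655, 183) ≈ -19.973)
Mul(Add(-48, m), -87) = Mul(Add(-48, Rational(-3655, 183)), -87) = Mul(Rational(-12439, 183), -87) = Rational(360731, 61)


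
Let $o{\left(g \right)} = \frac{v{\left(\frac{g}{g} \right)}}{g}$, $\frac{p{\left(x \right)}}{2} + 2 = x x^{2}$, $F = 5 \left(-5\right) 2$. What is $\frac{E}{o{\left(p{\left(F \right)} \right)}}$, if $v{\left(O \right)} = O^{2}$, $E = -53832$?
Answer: $13458215328$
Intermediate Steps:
$F = -50$ ($F = \left(-25\right) 2 = -50$)
$p{\left(x \right)} = -4 + 2 x^{3}$ ($p{\left(x \right)} = -4 + 2 x x^{2} = -4 + 2 x^{3}$)
$o{\left(g \right)} = \frac{1}{g}$ ($o{\left(g \right)} = \frac{\left(\frac{g}{g}\right)^{2}}{g} = \frac{1^{2}}{g} = 1 \frac{1}{g} = \frac{1}{g}$)
$\frac{E}{o{\left(p{\left(F \right)} \right)}} = - \frac{53832}{\frac{1}{-4 + 2 \left(-50\right)^{3}}} = - \frac{53832}{\frac{1}{-4 + 2 \left(-125000\right)}} = - \frac{53832}{\frac{1}{-4 - 250000}} = - \frac{53832}{\frac{1}{-250004}} = - \frac{53832}{- \frac{1}{250004}} = \left(-53832\right) \left(-250004\right) = 13458215328$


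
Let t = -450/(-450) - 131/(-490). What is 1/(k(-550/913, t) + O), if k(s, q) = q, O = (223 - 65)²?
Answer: 490/12232981 ≈ 4.0056e-5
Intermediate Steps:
O = 24964 (O = 158² = 24964)
t = 621/490 (t = -450*(-1/450) - 131*(-1/490) = 1 + 131/490 = 621/490 ≈ 1.2673)
1/(k(-550/913, t) + O) = 1/(621/490 + 24964) = 1/(12232981/490) = 490/12232981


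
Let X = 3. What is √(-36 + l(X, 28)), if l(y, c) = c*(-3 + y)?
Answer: 6*I ≈ 6.0*I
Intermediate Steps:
√(-36 + l(X, 28)) = √(-36 + 28*(-3 + 3)) = √(-36 + 28*0) = √(-36 + 0) = √(-36) = 6*I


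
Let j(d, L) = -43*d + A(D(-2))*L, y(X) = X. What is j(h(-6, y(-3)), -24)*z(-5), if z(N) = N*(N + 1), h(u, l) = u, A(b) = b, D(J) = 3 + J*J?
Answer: 1800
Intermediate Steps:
D(J) = 3 + J²
j(d, L) = -43*d + 7*L (j(d, L) = -43*d + (3 + (-2)²)*L = -43*d + (3 + 4)*L = -43*d + 7*L)
z(N) = N*(1 + N)
j(h(-6, y(-3)), -24)*z(-5) = (-43*(-6) + 7*(-24))*(-5*(1 - 5)) = (258 - 168)*(-5*(-4)) = 90*20 = 1800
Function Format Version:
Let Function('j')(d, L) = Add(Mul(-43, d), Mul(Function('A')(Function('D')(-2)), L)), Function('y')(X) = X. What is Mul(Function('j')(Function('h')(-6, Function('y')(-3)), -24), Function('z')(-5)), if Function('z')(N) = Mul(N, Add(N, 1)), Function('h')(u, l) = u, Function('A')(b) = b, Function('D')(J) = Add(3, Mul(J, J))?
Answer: 1800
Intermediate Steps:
Function('D')(J) = Add(3, Pow(J, 2))
Function('j')(d, L) = Add(Mul(-43, d), Mul(7, L)) (Function('j')(d, L) = Add(Mul(-43, d), Mul(Add(3, Pow(-2, 2)), L)) = Add(Mul(-43, d), Mul(Add(3, 4), L)) = Add(Mul(-43, d), Mul(7, L)))
Function('z')(N) = Mul(N, Add(1, N))
Mul(Function('j')(Function('h')(-6, Function('y')(-3)), -24), Function('z')(-5)) = Mul(Add(Mul(-43, -6), Mul(7, -24)), Mul(-5, Add(1, -5))) = Mul(Add(258, -168), Mul(-5, -4)) = Mul(90, 20) = 1800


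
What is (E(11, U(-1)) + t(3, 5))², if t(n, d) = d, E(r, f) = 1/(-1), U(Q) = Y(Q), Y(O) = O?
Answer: 16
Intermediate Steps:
U(Q) = Q
E(r, f) = -1
(E(11, U(-1)) + t(3, 5))² = (-1 + 5)² = 4² = 16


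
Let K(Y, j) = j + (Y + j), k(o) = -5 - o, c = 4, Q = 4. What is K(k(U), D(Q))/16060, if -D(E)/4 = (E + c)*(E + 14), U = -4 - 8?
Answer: -229/3212 ≈ -0.071295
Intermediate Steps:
U = -12
D(E) = -4*(4 + E)*(14 + E) (D(E) = -4*(E + 4)*(E + 14) = -4*(4 + E)*(14 + E))
K(Y, j) = Y + 2*j
K(k(U), D(Q))/16060 = ((-5 - 1*(-12)) + 2*(-224 - 72*4 - 4*4**2))/16060 = ((-5 + 12) + 2*(-224 - 288 - 4*16))*(1/16060) = (7 + 2*(-224 - 288 - 64))*(1/16060) = (7 + 2*(-576))*(1/16060) = (7 - 1152)*(1/16060) = -1145*1/16060 = -229/3212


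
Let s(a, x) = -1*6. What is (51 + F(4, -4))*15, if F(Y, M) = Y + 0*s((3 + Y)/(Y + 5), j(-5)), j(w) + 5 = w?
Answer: 825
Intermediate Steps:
j(w) = -5 + w
s(a, x) = -6
F(Y, M) = Y (F(Y, M) = Y + 0*(-6) = Y + 0 = Y)
(51 + F(4, -4))*15 = (51 + 4)*15 = 55*15 = 825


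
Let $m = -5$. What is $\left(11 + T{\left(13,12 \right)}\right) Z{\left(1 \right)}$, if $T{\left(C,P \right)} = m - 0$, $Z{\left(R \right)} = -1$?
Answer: $-6$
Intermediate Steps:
$T{\left(C,P \right)} = -5$ ($T{\left(C,P \right)} = -5 - 0 = -5 + 0 = -5$)
$\left(11 + T{\left(13,12 \right)}\right) Z{\left(1 \right)} = \left(11 - 5\right) \left(-1\right) = 6 \left(-1\right) = -6$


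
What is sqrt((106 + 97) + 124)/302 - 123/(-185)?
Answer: 123/185 + sqrt(327)/302 ≈ 0.72474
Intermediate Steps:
sqrt((106 + 97) + 124)/302 - 123/(-185) = sqrt(203 + 124)*(1/302) - 123*(-1/185) = sqrt(327)*(1/302) + 123/185 = sqrt(327)/302 + 123/185 = 123/185 + sqrt(327)/302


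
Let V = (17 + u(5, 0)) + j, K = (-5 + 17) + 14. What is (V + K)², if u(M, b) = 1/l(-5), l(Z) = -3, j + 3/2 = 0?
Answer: 61009/36 ≈ 1694.7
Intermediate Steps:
j = -3/2 (j = -3/2 + 0 = -3/2 ≈ -1.5000)
u(M, b) = -⅓ (u(M, b) = 1/(-3) = -⅓)
K = 26 (K = 12 + 14 = 26)
V = 91/6 (V = (17 - ⅓) - 3/2 = 50/3 - 3/2 = 91/6 ≈ 15.167)
(V + K)² = (91/6 + 26)² = (247/6)² = 61009/36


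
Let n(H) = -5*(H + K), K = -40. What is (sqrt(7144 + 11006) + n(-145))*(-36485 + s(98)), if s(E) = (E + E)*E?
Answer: -15981225 - 950235*sqrt(6) ≈ -1.8309e+7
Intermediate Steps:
s(E) = 2*E**2 (s(E) = (2*E)*E = 2*E**2)
n(H) = 200 - 5*H (n(H) = -5*(H - 40) = -5*(-40 + H) = 200 - 5*H)
(sqrt(7144 + 11006) + n(-145))*(-36485 + s(98)) = (sqrt(7144 + 11006) + (200 - 5*(-145)))*(-36485 + 2*98**2) = (sqrt(18150) + (200 + 725))*(-36485 + 2*9604) = (55*sqrt(6) + 925)*(-36485 + 19208) = (925 + 55*sqrt(6))*(-17277) = -15981225 - 950235*sqrt(6)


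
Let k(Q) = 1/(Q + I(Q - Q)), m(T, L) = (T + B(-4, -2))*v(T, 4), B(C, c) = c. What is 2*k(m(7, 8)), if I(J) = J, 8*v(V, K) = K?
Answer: 4/5 ≈ 0.80000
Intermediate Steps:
v(V, K) = K/8
m(T, L) = -1 + T/2 (m(T, L) = (T - 2)*((1/8)*4) = (-2 + T)*(1/2) = -1 + T/2)
k(Q) = 1/Q (k(Q) = 1/(Q + (Q - Q)) = 1/(Q + 0) = 1/Q)
2*k(m(7, 8)) = 2/(-1 + (1/2)*7) = 2/(-1 + 7/2) = 2/(5/2) = 2*(2/5) = 4/5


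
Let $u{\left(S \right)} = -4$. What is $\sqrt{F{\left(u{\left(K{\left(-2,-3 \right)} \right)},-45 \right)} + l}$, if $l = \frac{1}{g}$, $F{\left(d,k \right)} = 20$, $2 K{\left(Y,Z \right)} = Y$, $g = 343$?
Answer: $\frac{\sqrt{48027}}{49} \approx 4.4725$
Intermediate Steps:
$K{\left(Y,Z \right)} = \frac{Y}{2}$
$l = \frac{1}{343} \approx 0.0029155$
$\sqrt{F{\left(u{\left(K{\left(-2,-3 \right)} \right)},-45 \right)} + l} = \sqrt{20 + \frac{1}{343}} = \sqrt{\frac{6861}{343}} = \frac{\sqrt{48027}}{49}$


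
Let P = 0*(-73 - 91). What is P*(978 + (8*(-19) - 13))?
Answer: 0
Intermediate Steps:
P = 0 (P = 0*(-164) = 0)
P*(978 + (8*(-19) - 13)) = 0*(978 + (8*(-19) - 13)) = 0*(978 + (-152 - 13)) = 0*(978 - 165) = 0*813 = 0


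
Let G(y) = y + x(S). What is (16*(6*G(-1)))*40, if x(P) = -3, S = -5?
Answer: -15360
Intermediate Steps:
G(y) = -3 + y (G(y) = y - 3 = -3 + y)
(16*(6*G(-1)))*40 = (16*(6*(-3 - 1)))*40 = (16*(6*(-4)))*40 = (16*(-24))*40 = -384*40 = -15360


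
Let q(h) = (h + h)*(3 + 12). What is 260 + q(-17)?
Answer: -250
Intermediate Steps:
q(h) = 30*h (q(h) = (2*h)*15 = 30*h)
260 + q(-17) = 260 + 30*(-17) = 260 - 510 = -250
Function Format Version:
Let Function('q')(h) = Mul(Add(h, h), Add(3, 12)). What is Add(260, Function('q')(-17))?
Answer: -250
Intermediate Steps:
Function('q')(h) = Mul(30, h) (Function('q')(h) = Mul(Mul(2, h), 15) = Mul(30, h))
Add(260, Function('q')(-17)) = Add(260, Mul(30, -17)) = Add(260, -510) = -250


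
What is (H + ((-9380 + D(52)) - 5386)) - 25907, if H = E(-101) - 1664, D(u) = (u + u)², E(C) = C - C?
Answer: -31521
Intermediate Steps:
E(C) = 0
D(u) = 4*u² (D(u) = (2*u)² = 4*u²)
H = -1664 (H = 0 - 1664 = -1664)
(H + ((-9380 + D(52)) - 5386)) - 25907 = (-1664 + ((-9380 + 4*52²) - 5386)) - 25907 = (-1664 + ((-9380 + 4*2704) - 5386)) - 25907 = (-1664 + ((-9380 + 10816) - 5386)) - 25907 = (-1664 + (1436 - 5386)) - 25907 = (-1664 - 3950) - 25907 = -5614 - 25907 = -31521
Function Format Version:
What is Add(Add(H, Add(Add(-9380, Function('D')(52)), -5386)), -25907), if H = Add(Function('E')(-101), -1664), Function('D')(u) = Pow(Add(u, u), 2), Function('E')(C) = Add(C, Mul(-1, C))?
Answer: -31521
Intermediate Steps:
Function('E')(C) = 0
Function('D')(u) = Mul(4, Pow(u, 2)) (Function('D')(u) = Pow(Mul(2, u), 2) = Mul(4, Pow(u, 2)))
H = -1664 (H = Add(0, -1664) = -1664)
Add(Add(H, Add(Add(-9380, Function('D')(52)), -5386)), -25907) = Add(Add(-1664, Add(Add(-9380, Mul(4, Pow(52, 2))), -5386)), -25907) = Add(Add(-1664, Add(Add(-9380, Mul(4, 2704)), -5386)), -25907) = Add(Add(-1664, Add(Add(-9380, 10816), -5386)), -25907) = Add(Add(-1664, Add(1436, -5386)), -25907) = Add(Add(-1664, -3950), -25907) = Add(-5614, -25907) = -31521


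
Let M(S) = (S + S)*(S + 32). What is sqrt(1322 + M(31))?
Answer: 2*sqrt(1307) ≈ 72.305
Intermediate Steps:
M(S) = 2*S*(32 + S) (M(S) = (2*S)*(32 + S) = 2*S*(32 + S))
sqrt(1322 + M(31)) = sqrt(1322 + 2*31*(32 + 31)) = sqrt(1322 + 2*31*63) = sqrt(1322 + 3906) = sqrt(5228) = 2*sqrt(1307)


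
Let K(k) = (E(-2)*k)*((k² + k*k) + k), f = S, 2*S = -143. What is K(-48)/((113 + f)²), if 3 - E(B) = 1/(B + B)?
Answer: -2845440/6889 ≈ -413.04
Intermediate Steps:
S = -143/2 (S = (½)*(-143) = -143/2 ≈ -71.500)
E(B) = 3 - 1/(2*B) (E(B) = 3 - 1/(B + B) = 3 - 1/(2*B))
f = -143/2 ≈ -71.500
K(k) = 13*k*(k + 2*k²)/4 (K(k) = ((3 - ½/(-2))*k)*((k² + k*k) + k) = ((3 - ½*(-½))*k)*((k² + k²) + k) = ((3 + ¼)*k)*(2*k² + k) = (13*k/4)*(k + 2*k²) = 13*k*(k + 2*k²)/4)
K(-48)/((113 + f)²) = ((13/4)*(-48)²*(1 + 2*(-48)))/((113 - 143/2)²) = ((13/4)*2304*(1 - 96))/((83/2)²) = ((13/4)*2304*(-95))/(6889/4) = -711360*4/6889 = -2845440/6889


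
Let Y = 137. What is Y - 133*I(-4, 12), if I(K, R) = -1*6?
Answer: 935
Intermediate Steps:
I(K, R) = -6
Y - 133*I(-4, 12) = 137 - 133*(-6) = 137 + 798 = 935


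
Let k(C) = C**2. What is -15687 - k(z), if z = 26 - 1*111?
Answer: -22912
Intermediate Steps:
z = -85 (z = 26 - 111 = -85)
-15687 - k(z) = -15687 - 1*(-85)**2 = -15687 - 1*7225 = -15687 - 7225 = -22912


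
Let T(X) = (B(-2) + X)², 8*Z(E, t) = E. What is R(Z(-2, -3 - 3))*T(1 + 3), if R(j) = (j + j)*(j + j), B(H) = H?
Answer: 1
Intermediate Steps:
Z(E, t) = E/8
T(X) = (-2 + X)²
R(j) = 4*j² (R(j) = (2*j)*(2*j) = 4*j²)
R(Z(-2, -3 - 3))*T(1 + 3) = (4*((⅛)*(-2))²)*(-2 + (1 + 3))² = (4*(-¼)²)*(-2 + 4)² = (4*(1/16))*2² = (¼)*4 = 1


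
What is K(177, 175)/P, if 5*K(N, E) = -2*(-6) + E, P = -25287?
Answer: -187/126435 ≈ -0.0014790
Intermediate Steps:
K(N, E) = 12/5 + E/5 (K(N, E) = (-2*(-6) + E)/5 = (12 + E)/5 = 12/5 + E/5)
K(177, 175)/P = (12/5 + (⅕)*175)/(-25287) = (12/5 + 35)*(-1/25287) = (187/5)*(-1/25287) = -187/126435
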